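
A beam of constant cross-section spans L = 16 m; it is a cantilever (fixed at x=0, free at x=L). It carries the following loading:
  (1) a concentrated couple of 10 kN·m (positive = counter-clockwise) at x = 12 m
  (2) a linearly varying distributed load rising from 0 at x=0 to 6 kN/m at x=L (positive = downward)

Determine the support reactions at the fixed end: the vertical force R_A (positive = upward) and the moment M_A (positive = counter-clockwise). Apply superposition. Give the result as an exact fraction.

Load 1 — applied couple M₀=10 kN·m at a=12 m (b=L-a=4):
  R_A = 0 kN
  M_A = -M₀ = -10 kN·m
Load 2 — triangular load w₀=6 kN/m (0→w₀ over full span):
  R_A = w₀L/2 = 6·16/2 = 48 kN
  M_A = w₀L²/3 = 6·16²/3 = 512 kN·m
Superposition: R_A = 48 kN, M_A = 502 kN·m

R_A = 48 kN, M_A = 502 kN·m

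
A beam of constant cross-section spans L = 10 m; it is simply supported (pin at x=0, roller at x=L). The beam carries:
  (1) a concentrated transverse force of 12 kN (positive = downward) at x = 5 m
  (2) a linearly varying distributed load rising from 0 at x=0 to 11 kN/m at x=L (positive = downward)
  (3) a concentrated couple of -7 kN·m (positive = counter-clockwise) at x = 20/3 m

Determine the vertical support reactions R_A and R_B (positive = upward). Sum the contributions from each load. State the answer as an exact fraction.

R_A = 709/30 kN, R_B = 1301/30 kN

Load 1 — point force P=12 kN at a=5 m (b=L-a=5):
  R_A = Pb/L = 12·5/10 = 6 kN
  R_B = Pa/L = 12·5/10 = 6 kN
Load 2 — triangular load w₀=11 kN/m (0→w₀ over full span):
  R_A = w₀L/6 = 11·10/6 = 55/3 kN
  R_B = w₀L/3 = 11·10/3 = 110/3 kN
Load 3 — applied couple M₀=-7 kN·m at a=20/3 m (b=L-a=10/3):
  R_A = M₀/L = (-7)/10 = -7/10 kN
  R_B = -M₀/L = -(-7)/10 = 7/10 kN
Superposition: R_A = 709/30 kN, R_B = 1301/30 kN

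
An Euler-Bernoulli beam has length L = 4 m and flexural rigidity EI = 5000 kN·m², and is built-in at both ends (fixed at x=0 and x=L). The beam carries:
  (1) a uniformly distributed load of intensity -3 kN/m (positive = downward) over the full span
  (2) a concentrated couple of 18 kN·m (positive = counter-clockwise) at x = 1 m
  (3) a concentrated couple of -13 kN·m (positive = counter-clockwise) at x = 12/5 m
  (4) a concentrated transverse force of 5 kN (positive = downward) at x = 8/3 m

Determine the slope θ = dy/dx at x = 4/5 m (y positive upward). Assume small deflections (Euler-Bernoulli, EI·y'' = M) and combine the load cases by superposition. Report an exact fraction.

θ(4/5) = 29177/21093750 rad

Load 1 — uniform load w=-3 kN/m over full span:
  θ_1 = -wx(L-x)(L-2x)/(12EI) = -(-3)·(4/5)·(4-(4/5))·(4-2·(4/5))/(12·5000) = 24/78125 rad
Load 2 — applied couple M₀=18 kN·m at a=1 m (b=L-a=3):
  θ_2 = (R_Ax²/2 - M_Ax)/EI  [x≤a] with R_A=81/16, M_A=-27/8 = ((81/16)·(4/5)²/2 - (-27/8)·(4/5))/5000 = 27/31250 rad
Load 3 — applied couple M₀=-13 kN·m at a=12/5 m (b=L-a=8/5):
  θ_3 = (R_Ax²/2 - M_Ax)/EI  [x≤a] with R_A=-117/25, M_A=-104/25 = ((-117/25)·(4/5)²/2 - (-104/25)·(4/5))/5000 = 143/390625 rad
Load 4 — point force P=5 kN at a=8/3 m (b=L-a=4/3):
  θ_4 = -Pb²x(2aL-(3a+b)x)/(2L³EI)  [x≤a] = -5·(4/3)²·(4/5)·(2·(8/3)·4-(3·(8/3)+(4/3))·(4/5))/(2·4³·5000) = -13/84375 rad
Superposition: θ = Σ θ_i = 29177/21093750 rad ≈ 0.001383 rad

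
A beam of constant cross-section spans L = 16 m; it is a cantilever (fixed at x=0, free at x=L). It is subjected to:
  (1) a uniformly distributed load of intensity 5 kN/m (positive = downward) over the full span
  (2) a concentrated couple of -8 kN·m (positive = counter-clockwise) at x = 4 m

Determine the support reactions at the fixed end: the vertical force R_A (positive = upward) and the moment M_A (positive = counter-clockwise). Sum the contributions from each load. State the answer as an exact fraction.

Load 1 — uniform load w=5 kN/m over full span:
  R_A = wL = 5·16 = 80 kN
  M_A = wL²/2 = 5·16²/2 = 640 kN·m
Load 2 — applied couple M₀=-8 kN·m at a=4 m (b=L-a=12):
  R_A = 0 kN
  M_A = -M₀ = -(-8) = 8 kN·m
Superposition: R_A = 80 kN, M_A = 648 kN·m

R_A = 80 kN, M_A = 648 kN·m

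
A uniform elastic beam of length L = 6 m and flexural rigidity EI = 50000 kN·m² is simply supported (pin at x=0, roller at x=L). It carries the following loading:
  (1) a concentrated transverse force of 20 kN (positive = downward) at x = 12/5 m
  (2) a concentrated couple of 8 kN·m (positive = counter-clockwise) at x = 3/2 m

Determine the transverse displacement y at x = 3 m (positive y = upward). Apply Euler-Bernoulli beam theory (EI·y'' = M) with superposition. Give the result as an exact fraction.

y(3) = -3573/2500000 m

Load 1 — point force P=20 kN at a=12/5 m (b=L-a=18/5):
  y_1 = -Pa(L-x)(2Lx-a²-x²)/(6LEI)  [x>a] = -20·(12/5)·(6-3)·(2·6·3-(12/5)²-3²)/(6·6·50000) = -531/312500 m
Load 2 — applied couple M₀=8 kN·m at a=3/2 m (b=L-a=9/2):
  y_2 = (M₀x³/(6L)-M₀(x-a)²/2+C₁x)/EI  [x>a] with C₁=M₀(3b²-L²)/(6L)=11/2 = (8·3³/(6·6)-8·(3-(3/2))²/2+(11/2)·3)/50000 = 27/100000 m
Superposition: y = Σ y_i = -3573/2500000 m ≈ -0.001429 m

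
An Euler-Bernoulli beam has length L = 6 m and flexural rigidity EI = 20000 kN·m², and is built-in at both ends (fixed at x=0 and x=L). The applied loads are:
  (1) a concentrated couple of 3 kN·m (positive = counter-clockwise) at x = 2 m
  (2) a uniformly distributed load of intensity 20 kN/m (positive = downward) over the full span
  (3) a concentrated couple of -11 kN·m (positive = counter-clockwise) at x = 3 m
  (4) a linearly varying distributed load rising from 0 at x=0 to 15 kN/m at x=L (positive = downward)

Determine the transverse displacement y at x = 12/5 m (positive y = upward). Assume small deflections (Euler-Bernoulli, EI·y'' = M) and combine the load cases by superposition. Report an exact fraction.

Load 1 — applied couple M₀=3 kN·m at a=2 m (b=L-a=4):
  y_1 = (R_Ax³/6 - M_Ax²/2 - M₀(x-a)²/2)/EI  [x>a] with R_A=2/3, M_A=0 = ((2/3)·(12/5)³/6 - 0·(12/5)²/2 - 3·((12/5)-2)²/2)/20000 = 81/1250000 m
Load 2 — uniform load w=20 kN/m over full span:
  y_2 = -wx²(L-x)²/(24EI) = -20·(12/5)²·(6-(12/5))²/(24·20000) = -243/78125 m
Load 3 — applied couple M₀=-11 kN·m at a=3 m (b=L-a=3):
  y_3 = (R_Ax³/6 - M_Ax²/2)/EI  [x≤a] with R_A=-11/4, M_A=-11/4 = ((-11/4)·(12/5)³/6 - (-11/4)·(12/5)²/2)/20000 = 99/1250000 m
Load 4 — triangular load w₀=15 kN/m (0→w₀ over full span):
  y_4 = -w₀x²(L-x)²(x+2L)/(120LEI) = -15·(12/5)²·(6-(12/5))²·((12/5)+2·6)/(120·6·20000) = -2187/1953125 m
Superposition: y = Σ y_i = -31923/7812500 m ≈ -0.004086 m

y(12/5) = -31923/7812500 m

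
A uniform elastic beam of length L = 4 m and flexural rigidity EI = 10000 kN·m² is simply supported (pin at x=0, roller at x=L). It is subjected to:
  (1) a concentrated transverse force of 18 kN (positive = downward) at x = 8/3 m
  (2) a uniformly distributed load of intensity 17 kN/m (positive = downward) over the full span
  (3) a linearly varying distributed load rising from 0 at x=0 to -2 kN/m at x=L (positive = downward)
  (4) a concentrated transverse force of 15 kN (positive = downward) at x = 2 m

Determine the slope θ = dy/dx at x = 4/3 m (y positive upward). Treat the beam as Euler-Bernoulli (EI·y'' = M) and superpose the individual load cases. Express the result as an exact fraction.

Load 1 — point force P=18 kN at a=8/3 m (b=L-a=4/3):
  θ_1 = -Pb(L²-b²-3x²)/(6LEI)  [x≤a] = -18·(4/3)·(4²-(4/3)²-3·(4/3)²)/(6·4·10000) = -1/1125 rad
Load 2 — uniform load w=17 kN/m over full span:
  θ_2 = -w(L³-6Lx²+4x³)/(24EI) = -17·(4³-6·4·(4/3)²+4·(4/3)³)/(24·10000) = -221/101250 rad
Load 3 — triangular load w₀=-2 kN/m (0→w₀ over full span):
  θ_3 = -w₀(7L⁴-30L²x²+15x⁴)/(360LEI) = -(-2)·(7·4⁴-30·4²·(4/3)²+15·(4/3)⁴)/(360·4·10000) = 104/759375 rad
Load 4 — point force P=15 kN at a=2 m (b=L-a=2):
  θ_4 = -Pb(L²-b²-3x²)/(6LEI)  [x≤a] = -15·2·(4²-2²-3·(4/3)²)/(6·4·10000) = -1/1200 rad
Superposition: θ = Σ θ_i = -45781/12150000 rad ≈ -0.003768 rad

θ(4/3) = -45781/12150000 rad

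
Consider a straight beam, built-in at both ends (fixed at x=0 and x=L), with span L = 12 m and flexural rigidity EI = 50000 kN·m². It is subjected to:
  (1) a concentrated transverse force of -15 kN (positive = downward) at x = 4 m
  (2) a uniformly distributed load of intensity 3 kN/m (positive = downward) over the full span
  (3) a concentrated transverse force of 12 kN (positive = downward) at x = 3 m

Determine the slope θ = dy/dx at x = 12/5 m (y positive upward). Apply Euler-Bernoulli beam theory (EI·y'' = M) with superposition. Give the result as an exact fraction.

Load 1 — point force P=-15 kN at a=4 m (b=L-a=8):
  θ_1 = -Pb²x(2aL-(3a+b)x)/(2L³EI)  [x≤a] = -(-15)·8²·(12/5)·(2·4·12-(3·4+8)·(12/5))/(2·12³·50000) = 2/3125 rad
Load 2 — uniform load w=3 kN/m over full span:
  θ_2 = -wx(L-x)(L-2x)/(12EI) = -3·(12/5)·(12-(12/5))·(12-2·(12/5))/(12·50000) = -324/390625 rad
Load 3 — point force P=12 kN at a=3 m (b=L-a=9):
  θ_3 = -Pb²x(2aL-(3a+b)x)/(2L³EI)  [x≤a] = -12·9²·(12/5)·(2·3·12-(3·3+9)·(12/5))/(2·12³·50000) = -243/625000 rad
Superposition: θ = Σ θ_i = -1807/3125000 rad ≈ -0.000578 rad

θ(12/5) = -1807/3125000 rad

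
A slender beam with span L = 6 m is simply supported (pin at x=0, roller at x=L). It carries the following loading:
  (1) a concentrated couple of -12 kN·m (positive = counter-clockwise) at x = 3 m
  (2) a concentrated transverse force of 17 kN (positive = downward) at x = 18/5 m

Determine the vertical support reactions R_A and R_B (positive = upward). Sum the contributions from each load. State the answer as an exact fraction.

Load 1 — applied couple M₀=-12 kN·m at a=3 m (b=L-a=3):
  R_A = M₀/L = (-12)/6 = -2 kN
  R_B = -M₀/L = -(-12)/6 = 2 kN
Load 2 — point force P=17 kN at a=18/5 m (b=L-a=12/5):
  R_A = Pb/L = 17·(12/5)/6 = 34/5 kN
  R_B = Pa/L = 17·(18/5)/6 = 51/5 kN
Superposition: R_A = 24/5 kN, R_B = 61/5 kN

R_A = 24/5 kN, R_B = 61/5 kN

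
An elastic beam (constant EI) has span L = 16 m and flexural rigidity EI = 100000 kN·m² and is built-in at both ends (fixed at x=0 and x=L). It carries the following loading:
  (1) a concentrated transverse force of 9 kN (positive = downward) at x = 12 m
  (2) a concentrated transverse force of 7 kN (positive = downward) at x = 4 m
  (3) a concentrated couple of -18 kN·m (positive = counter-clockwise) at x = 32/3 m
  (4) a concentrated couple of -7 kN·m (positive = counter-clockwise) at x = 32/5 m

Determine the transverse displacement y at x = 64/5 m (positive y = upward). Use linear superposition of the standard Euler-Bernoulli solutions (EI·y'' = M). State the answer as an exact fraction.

Load 1 — point force P=9 kN at a=12 m (b=L-a=4):
  y_1 = -Pa²(L-x)²(3bL-(3b+a)(L-x))/(6L³EI)  [x>a] = -9·12²·(16-(64/5))²·(3·4·16-(3·4+12)·(16-(64/5)))/(6·16³·100000) = -243/390625 m
Load 2 — point force P=7 kN at a=4 m (b=L-a=12):
  y_2 = -Pa²(L-x)²(3bL-(3b+a)(L-x))/(6L³EI)  [x>a] = -7·4²·(16-(64/5))²·(3·12·16-(3·12+4)·(16-(64/5)))/(6·16³·100000) = -49/234375 m
Load 3 — applied couple M₀=-18 kN·m at a=32/3 m (b=L-a=16/3):
  y_3 = (R_Ax³/6 - M_Ax²/2 - M₀(x-a)²/2)/EI  [x>a] with R_A=-3/2, M_A=-6 = ((-3/2)·(64/5)³/6 - (-6)·(64/5)²/2 - (-18)·((64/5)-(32/3))²/2)/100000 = 32/390625 m
Load 4 — applied couple M₀=-7 kN·m at a=32/5 m (b=L-a=48/5):
  y_4 = (R_Ax³/6 - M_Ax²/2 - M₀(x-a)²/2)/EI  [x>a] with R_A=-63/100, M_A=-21/25 = ((-63/100)·(64/5)³/6 - (-21/25)·(64/5)²/2 - (-7)·((64/5)-(32/5))²/2)/100000 = -784/9765625 m
Superposition: y = Σ y_i = -24302/29296875 m ≈ -0.000830 m

y(64/5) = -24302/29296875 m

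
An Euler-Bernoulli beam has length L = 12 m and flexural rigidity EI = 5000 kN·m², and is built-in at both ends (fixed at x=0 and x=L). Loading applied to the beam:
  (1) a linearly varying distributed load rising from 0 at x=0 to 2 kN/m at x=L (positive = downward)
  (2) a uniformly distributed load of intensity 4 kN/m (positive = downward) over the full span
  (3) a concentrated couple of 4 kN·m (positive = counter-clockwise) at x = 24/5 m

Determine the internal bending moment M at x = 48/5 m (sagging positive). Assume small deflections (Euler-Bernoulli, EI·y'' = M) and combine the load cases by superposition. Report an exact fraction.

M(48/5) = -176/125 kN·m

Load 1 — triangular load w₀=2 kN/m (0→w₀ over full span):
  M_1 = 3w₀Lx/20 - w₀L²/30 - w₀x³/(6L) = 3·2·12·(48/5)/20 - 2·12²/30 - 2·(48/5)³/(6·12) = 48/125 kN·m
Load 2 — uniform load w=4 kN/m over full span:
  M_2 = wLx/2 - wL²/12 - wx²/2 = 4·12·(48/5)/2 - 4·12²/12 - 4·(48/5)²/2 = -48/25 kN·m
Load 3 — applied couple M₀=4 kN·m at a=24/5 m (b=L-a=36/5):
  M_3 = R_Ax - M_A - M₀  [x>a] with R_A=12/25, M_A=12/25 = (12/25)·(48/5) - (12/25) - 4 = 16/125 kN·m
Superposition: M = Σ M_i = -176/125 kN·m ≈ -1.408000 kN·m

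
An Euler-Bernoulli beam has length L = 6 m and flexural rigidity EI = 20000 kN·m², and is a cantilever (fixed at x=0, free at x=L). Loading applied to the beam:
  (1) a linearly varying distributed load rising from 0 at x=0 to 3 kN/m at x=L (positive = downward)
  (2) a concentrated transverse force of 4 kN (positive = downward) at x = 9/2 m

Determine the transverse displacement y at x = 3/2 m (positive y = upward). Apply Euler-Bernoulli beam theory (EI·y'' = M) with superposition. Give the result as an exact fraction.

y(3/2) = -136881/51200000 m

Load 1 — triangular load w₀=3 kN/m (0→w₀ over full span):
  y_1 = (w₀Lx³/12-w₀L²x²/6-w₀x⁵/(120L))/EI = (3·6·(3/2)³/12-3·6²·(3/2)²/6-3·(3/2)⁵/(120·6))/20000 = -90801/51200000 m
Load 2 — point force P=4 kN at a=9/2 m (b=L-a=3/2):
  y_2 = -Px²(3a-x)/(6EI)  [x≤a] = -4·(3/2)²·(3·(9/2)-(3/2))/(6·20000) = -9/10000 m
Superposition: y = Σ y_i = -136881/51200000 m ≈ -0.002673 m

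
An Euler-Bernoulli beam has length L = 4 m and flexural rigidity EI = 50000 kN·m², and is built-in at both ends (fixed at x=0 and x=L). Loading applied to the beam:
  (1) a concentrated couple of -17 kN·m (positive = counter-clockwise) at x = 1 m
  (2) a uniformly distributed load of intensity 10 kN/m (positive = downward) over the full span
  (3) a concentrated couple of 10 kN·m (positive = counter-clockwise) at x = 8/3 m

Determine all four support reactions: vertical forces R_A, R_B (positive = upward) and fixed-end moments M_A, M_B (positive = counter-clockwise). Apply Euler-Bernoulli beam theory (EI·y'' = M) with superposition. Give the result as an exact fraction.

R_A = 1781/96 kN, M_A = 953/48 kN·m, R_B = 2059/96 kN, M_B = -895/48 kN·m

Load 1 — applied couple M₀=-17 kN·m at a=1 m (b=L-a=3):
  R_A = 6M₀ab/L³ = 6·(-17)·1·3/4³ = -153/32 kN
  M_A = M₀b(2a-b)/L² = (-17)·3·(2·1-3)/4² = 51/16 kN·m
  R_B = -6M₀ab/L³ = -6·(-17)·1·3/4³ = 153/32 kN
  M_B = M₀a(2b-a)/L² = (-17)·1·(2·3-1)/4² = -85/16 kN·m
Load 2 — uniform load w=10 kN/m over full span:
  R_A = wL/2 = 10·4/2 = 20 kN
  M_A = wL²/12 = 10·4²/12 = 40/3 kN·m
  R_B = wL/2 = 10·4/2 = 20 kN
  M_B = -wL²/12 = -10·4²/12 = -40/3 kN·m
Load 3 — applied couple M₀=10 kN·m at a=8/3 m (b=L-a=4/3):
  R_A = 6M₀ab/L³ = 6·10·(8/3)·(4/3)/4³ = 10/3 kN
  M_A = M₀b(2a-b)/L² = 10·(4/3)·(2·(8/3)-(4/3))/4² = 10/3 kN·m
  R_B = -6M₀ab/L³ = -6·10·(8/3)·(4/3)/4³ = -10/3 kN
  M_B = M₀a(2b-a)/L² = 10·(8/3)·(2·(4/3)-(8/3))/4² = 0 kN·m
Superposition: R_A = 1781/96 kN, M_A = 953/48 kN·m, R_B = 2059/96 kN, M_B = -895/48 kN·m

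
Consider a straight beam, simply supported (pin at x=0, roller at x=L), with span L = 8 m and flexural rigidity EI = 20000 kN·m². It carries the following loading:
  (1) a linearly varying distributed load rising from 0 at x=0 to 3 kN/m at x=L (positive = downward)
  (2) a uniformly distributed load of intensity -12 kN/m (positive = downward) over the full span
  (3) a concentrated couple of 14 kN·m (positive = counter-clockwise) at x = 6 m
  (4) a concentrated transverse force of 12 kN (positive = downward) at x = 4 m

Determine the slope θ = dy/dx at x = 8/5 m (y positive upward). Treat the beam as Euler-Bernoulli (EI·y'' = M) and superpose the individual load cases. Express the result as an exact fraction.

Load 1 — triangular load w₀=3 kN/m (0→w₀ over full span):
  θ_1 = -w₀(7L⁴-30L²x²+15x⁴)/(360LEI) = -3·(7·8⁴-30·8²·(8/5)²+15·(8/5)⁴)/(360·8·20000) = -1456/1171875 rad
Load 2 — uniform load w=-12 kN/m over full span:
  θ_2 = -w(L³-6Lx²+4x³)/(24EI) = -(-12)·(8³-6·8·(8/5)²+4·(8/5)³)/(24·20000) = 792/78125 rad
Load 3 — applied couple M₀=14 kN·m at a=6 m (b=L-a=2):
  θ_3 = (M₀x²/(2L)+C₁)/EI  [x≤a] with C₁=M₀(3b²-L²)/(6L)=-91/6 = (14·(8/5)²/(2·8)+(-91/6))/20000 = -1939/3000000 rad
Load 4 — point force P=12 kN at a=4 m (b=L-a=4):
  θ_4 = -Pb(L²-b²-3x²)/(6LEI)  [x≤a] = -12·4·(8²-4²-3·(8/5)²)/(6·8·20000) = -63/31250 rad
Superposition: θ = Σ θ_i = 467461/75000000 rad ≈ 0.006233 rad

θ(8/5) = 467461/75000000 rad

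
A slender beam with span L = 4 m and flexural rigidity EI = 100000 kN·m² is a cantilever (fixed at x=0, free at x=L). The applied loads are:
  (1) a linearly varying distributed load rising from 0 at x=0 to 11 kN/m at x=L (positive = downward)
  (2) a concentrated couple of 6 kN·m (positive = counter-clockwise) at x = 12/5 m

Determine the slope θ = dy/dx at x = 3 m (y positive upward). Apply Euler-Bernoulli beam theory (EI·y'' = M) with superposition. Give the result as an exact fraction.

Load 1 — triangular load w₀=11 kN/m (0→w₀ over full span):
  θ_1 = (w₀Lx²/4-w₀L²x/3-w₀x⁴/(24L))/EI = (11·4·3²/4-11·4²·3/3-11·3⁴/(24·4))/100000 = -2761/3200000 rad
Load 2 — applied couple M₀=6 kN·m at a=12/5 m (b=L-a=8/5):
  θ_2 = M₀a/EI  [x>a] = 6·(12/5)/100000 = 9/62500 rad
Superposition: θ = Σ θ_i = -11501/16000000 rad ≈ -0.000719 rad

θ(3) = -11501/16000000 rad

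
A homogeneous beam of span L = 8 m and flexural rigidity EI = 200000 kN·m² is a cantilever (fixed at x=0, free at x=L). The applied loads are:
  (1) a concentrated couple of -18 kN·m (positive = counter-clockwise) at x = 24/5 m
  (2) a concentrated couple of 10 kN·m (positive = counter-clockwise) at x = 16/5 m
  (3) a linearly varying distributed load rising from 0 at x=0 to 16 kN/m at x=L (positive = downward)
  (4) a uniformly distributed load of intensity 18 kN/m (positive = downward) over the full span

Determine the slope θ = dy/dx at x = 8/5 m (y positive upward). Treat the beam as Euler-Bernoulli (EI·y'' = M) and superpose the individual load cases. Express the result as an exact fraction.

Load 1 — applied couple M₀=-18 kN·m at a=24/5 m (b=L-a=16/5):
  θ_1 = M₀x/EI  [x≤a] = (-18)·(8/5)/200000 = -9/62500 rad
Load 2 — applied couple M₀=10 kN·m at a=16/5 m (b=L-a=24/5):
  θ_2 = M₀x/EI  [x≤a] = 10·(8/5)/200000 = 1/12500 rad
Load 3 — triangular load w₀=16 kN/m (0→w₀ over full span):
  θ_3 = (w₀Lx²/4-w₀L²x/3-w₀x⁴/(24L))/EI = (16·8·(8/5)²/4-16·8²·(8/5)/3-16·(8/5)⁴/(24·8))/200000 = -13616/5859375 rad
Load 4 — uniform load w=18 kN/m over full span:
  θ_4 = -wx(x²-3Lx+3L²)/(6EI) = -18·(8/5)·((8/5)²-3·8·(8/5)+3·8²)/(6·200000) = -1464/390625 rad
Superposition: θ = Σ θ_i = -35951/5859375 rad ≈ -0.006136 rad

θ(8/5) = -35951/5859375 rad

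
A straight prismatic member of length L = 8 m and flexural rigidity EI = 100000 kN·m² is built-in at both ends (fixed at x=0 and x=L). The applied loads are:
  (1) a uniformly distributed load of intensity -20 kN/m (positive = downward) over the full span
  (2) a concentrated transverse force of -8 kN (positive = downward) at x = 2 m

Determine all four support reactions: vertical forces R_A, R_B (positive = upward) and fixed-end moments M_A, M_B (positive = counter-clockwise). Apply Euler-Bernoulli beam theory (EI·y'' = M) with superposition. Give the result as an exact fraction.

R_A = -347/4 kN, M_A = -347/3 kN·m, R_B = -325/4 kN, M_B = 329/3 kN·m

Load 1 — uniform load w=-20 kN/m over full span:
  R_A = wL/2 = (-20)·8/2 = -80 kN
  M_A = wL²/12 = (-20)·8²/12 = -320/3 kN·m
  R_B = wL/2 = (-20)·8/2 = -80 kN
  M_B = -wL²/12 = -(-20)·8²/12 = 320/3 kN·m
Load 2 — point force P=-8 kN at a=2 m (b=L-a=6):
  R_A = Pb²(3a+b)/L³ = (-8)·6²·(3·2+6)/8³ = -27/4 kN
  M_A = Pab²/L² = (-8)·2·6²/8² = -9 kN·m
  R_B = Pa²(a+3b)/L³ = (-8)·2²·(2+3·6)/8³ = -5/4 kN
  M_B = -Pa²b/L² = -(-8)·2²·6/8² = 3 kN·m
Superposition: R_A = -347/4 kN, M_A = -347/3 kN·m, R_B = -325/4 kN, M_B = 329/3 kN·m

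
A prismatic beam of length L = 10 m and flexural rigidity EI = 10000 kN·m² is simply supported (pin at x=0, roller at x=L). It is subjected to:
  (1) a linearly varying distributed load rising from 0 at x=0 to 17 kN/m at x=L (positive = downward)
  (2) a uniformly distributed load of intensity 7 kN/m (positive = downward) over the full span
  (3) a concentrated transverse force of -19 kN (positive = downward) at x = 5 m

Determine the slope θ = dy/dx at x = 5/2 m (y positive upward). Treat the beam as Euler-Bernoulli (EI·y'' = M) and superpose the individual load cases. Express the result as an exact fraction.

θ(5/2) = -32831/921600 rad

Load 1 — triangular load w₀=17 kN/m (0→w₀ over full span):
  θ_1 = -w₀(7L⁴-30L²x²+15x⁴)/(360LEI) = -17·(7·10⁴-30·10²·(5/2)²+15·(5/2)⁴)/(360·10·10000) = -22559/921600 rad
Load 2 — uniform load w=7 kN/m over full span:
  θ_2 = -w(L³-6Lx²+4x³)/(24EI) = -7·(10³-6·10·(5/2)²+4·(5/2)³)/(24·10000) = -77/3840 rad
Load 3 — point force P=-19 kN at a=5 m (b=L-a=5):
  θ_3 = -Pb(L²-b²-3x²)/(6LEI)  [x≤a] = -(-19)·5·(10²-5²-3·(5/2)²)/(6·10·10000) = 57/6400 rad
Superposition: θ = Σ θ_i = -32831/921600 rad ≈ -0.035624 rad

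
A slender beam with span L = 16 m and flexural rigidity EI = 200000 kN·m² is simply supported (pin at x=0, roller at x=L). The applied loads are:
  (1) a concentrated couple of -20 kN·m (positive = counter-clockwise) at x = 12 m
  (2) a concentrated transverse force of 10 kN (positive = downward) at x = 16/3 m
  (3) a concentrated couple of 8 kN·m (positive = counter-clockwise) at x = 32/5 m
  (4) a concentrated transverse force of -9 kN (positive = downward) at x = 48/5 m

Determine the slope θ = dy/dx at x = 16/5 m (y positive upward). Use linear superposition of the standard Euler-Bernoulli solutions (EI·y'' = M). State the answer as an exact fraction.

θ(16/5) = 141247/1012500000 rad

Load 1 — applied couple M₀=-20 kN·m at a=12 m (b=L-a=4):
  θ_1 = (M₀x²/(2L)+C₁)/EI  [x≤a] with C₁=M₀(3b²-L²)/(6L)=130/3 = ((-20)·(16/5)²/(2·16)+(130/3))/200000 = 277/1500000 rad
Load 2 — point force P=10 kN at a=16/3 m (b=L-a=32/3):
  θ_2 = -Pb(L²-b²-3x²)/(6LEI)  [x≤a] = -10·(32/3)·(16²-(32/3)²-3·(16/5)²)/(6·16·200000) = -784/1265625 rad
Load 3 — applied couple M₀=8 kN·m at a=32/5 m (b=L-a=48/5):
  θ_3 = (M₀x²/(2L)+C₁)/EI  [x≤a] with C₁=M₀(3b²-L²)/(6L)=128/75 = (8·(16/5)²/(2·16)+(128/75))/200000 = 1/46875 rad
Load 4 — point force P=-9 kN at a=48/5 m (b=L-a=32/5):
  θ_4 = -Pb(L²-b²-3x²)/(6LEI)  [x≤a] = -(-9)·(32/5)·(16²-(32/5)²-3·(16/5)²)/(6·16·200000) = 216/390625 rad
Superposition: θ = Σ θ_i = 141247/1012500000 rad ≈ 0.000140 rad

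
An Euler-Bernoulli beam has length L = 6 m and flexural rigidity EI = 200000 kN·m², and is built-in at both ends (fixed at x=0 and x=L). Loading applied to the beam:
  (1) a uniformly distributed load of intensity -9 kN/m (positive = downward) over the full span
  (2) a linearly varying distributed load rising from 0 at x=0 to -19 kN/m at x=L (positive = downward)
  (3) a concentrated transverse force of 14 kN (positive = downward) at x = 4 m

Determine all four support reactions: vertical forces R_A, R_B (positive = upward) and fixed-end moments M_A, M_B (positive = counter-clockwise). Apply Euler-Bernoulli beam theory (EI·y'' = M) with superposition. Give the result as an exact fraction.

Load 1 — uniform load w=-9 kN/m over full span:
  R_A = wL/2 = (-9)·6/2 = -27 kN
  M_A = wL²/12 = (-9)·6²/12 = -27 kN·m
  R_B = wL/2 = (-9)·6/2 = -27 kN
  M_B = -wL²/12 = -(-9)·6²/12 = 27 kN·m
Load 2 — triangular load w₀=-19 kN/m (0→w₀ over full span):
  R_A = 3w₀L/20 = 3·(-19)·6/20 = -171/10 kN
  M_A = w₀L²/30 = (-19)·6²/30 = -114/5 kN·m
  R_B = 7w₀L/20 = 7·(-19)·6/20 = -399/10 kN
  M_B = -w₀L²/20 = -(-19)·6²/20 = 171/5 kN·m
Load 3 — point force P=14 kN at a=4 m (b=L-a=2):
  R_A = Pb²(3a+b)/L³ = 14·2²·(3·4+2)/6³ = 98/27 kN
  M_A = Pab²/L² = 14·4·2²/6² = 56/9 kN·m
  R_B = Pa²(a+3b)/L³ = 14·4²·(4+3·2)/6³ = 280/27 kN
  M_B = -Pa²b/L² = -14·4²·2/6² = -112/9 kN·m
Superposition: R_A = -10927/270 kN, M_A = -1961/45 kN·m, R_B = -15263/270 kN, M_B = 2194/45 kN·m

R_A = -10927/270 kN, M_A = -1961/45 kN·m, R_B = -15263/270 kN, M_B = 2194/45 kN·m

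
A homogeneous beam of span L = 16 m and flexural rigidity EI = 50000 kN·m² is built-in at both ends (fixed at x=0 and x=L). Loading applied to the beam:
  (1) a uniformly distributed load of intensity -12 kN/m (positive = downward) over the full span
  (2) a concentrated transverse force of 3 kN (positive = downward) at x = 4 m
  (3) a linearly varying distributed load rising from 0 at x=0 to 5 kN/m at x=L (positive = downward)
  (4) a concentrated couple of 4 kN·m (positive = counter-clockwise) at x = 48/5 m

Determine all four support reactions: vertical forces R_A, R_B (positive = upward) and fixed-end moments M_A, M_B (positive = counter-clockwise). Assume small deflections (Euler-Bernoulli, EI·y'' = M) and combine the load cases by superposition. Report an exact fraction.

Load 1 — uniform load w=-12 kN/m over full span:
  R_A = wL/2 = (-12)·16/2 = -96 kN
  M_A = wL²/12 = (-12)·16²/12 = -256 kN·m
  R_B = wL/2 = (-12)·16/2 = -96 kN
  M_B = -wL²/12 = -(-12)·16²/12 = 256 kN·m
Load 2 — point force P=3 kN at a=4 m (b=L-a=12):
  R_A = Pb²(3a+b)/L³ = 3·12²·(3·4+12)/16³ = 81/32 kN
  M_A = Pab²/L² = 3·4·12²/16² = 27/4 kN·m
  R_B = Pa²(a+3b)/L³ = 3·4²·(4+3·12)/16³ = 15/32 kN
  M_B = -Pa²b/L² = -3·4²·12/16² = -9/4 kN·m
Load 3 — triangular load w₀=5 kN/m (0→w₀ over full span):
  R_A = 3w₀L/20 = 3·5·16/20 = 12 kN
  M_A = w₀L²/30 = 5·16²/30 = 128/3 kN·m
  R_B = 7w₀L/20 = 7·5·16/20 = 28 kN
  M_B = -w₀L²/20 = -5·16²/20 = -64 kN·m
Load 4 — applied couple M₀=4 kN·m at a=48/5 m (b=L-a=32/5):
  R_A = 6M₀ab/L³ = 6·4·(48/5)·(32/5)/16³ = 9/25 kN
  M_A = M₀b(2a-b)/L² = 4·(32/5)·(2·(48/5)-(32/5))/16² = 32/25 kN·m
  R_B = -6M₀ab/L³ = -6·4·(48/5)·(32/5)/16³ = -9/25 kN
  M_B = M₀a(2b-a)/L² = 4·(48/5)·(2·(32/5)-(48/5))/16² = 12/25 kN·m
Superposition: R_A = -64887/800 kN, M_A = -61591/300 kN·m, R_B = -54313/800 kN, M_B = 19023/100 kN·m

R_A = -64887/800 kN, M_A = -61591/300 kN·m, R_B = -54313/800 kN, M_B = 19023/100 kN·m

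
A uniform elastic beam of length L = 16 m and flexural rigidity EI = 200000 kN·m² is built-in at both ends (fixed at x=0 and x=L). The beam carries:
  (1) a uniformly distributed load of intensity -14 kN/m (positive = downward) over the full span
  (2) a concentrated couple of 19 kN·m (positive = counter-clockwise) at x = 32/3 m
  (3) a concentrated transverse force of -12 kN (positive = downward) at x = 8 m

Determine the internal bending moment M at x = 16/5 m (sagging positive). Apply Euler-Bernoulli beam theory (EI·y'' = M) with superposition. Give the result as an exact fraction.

M(16/5) = 387/25 kN·m

Load 1 — uniform load w=-14 kN/m over full span:
  M_1 = wLx/2 - wL²/12 - wx²/2 = (-14)·16·(16/5)/2 - (-14)·16²/12 - (-14)·(16/5)²/2 = 896/75 kN·m
Load 2 — applied couple M₀=19 kN·m at a=32/3 m (b=L-a=16/3):
  M_2 = R_Ax - M_A  [x≤a] with R_A=19/12, M_A=19/3 = (19/12)·(16/5) - (19/3) = -19/15 kN·m
Load 3 — point force P=-12 kN at a=8 m (b=L-a=8):
  M_3 = Pb²(3a+b)x/L³ - Pab²/L²  [x≤a] = (-12)·8²·(3·8+8)·(16/5)/16³ - (-12)·8·8²/16² = 24/5 kN·m
Superposition: M = Σ M_i = 387/25 kN·m ≈ 15.480000 kN·m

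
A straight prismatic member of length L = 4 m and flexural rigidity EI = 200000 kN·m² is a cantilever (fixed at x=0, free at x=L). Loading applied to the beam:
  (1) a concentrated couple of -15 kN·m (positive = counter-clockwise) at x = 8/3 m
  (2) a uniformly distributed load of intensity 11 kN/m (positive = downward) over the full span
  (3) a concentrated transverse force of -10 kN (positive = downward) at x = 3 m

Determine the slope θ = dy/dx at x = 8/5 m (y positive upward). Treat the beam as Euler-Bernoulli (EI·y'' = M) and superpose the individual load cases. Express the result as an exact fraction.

Load 1 — applied couple M₀=-15 kN·m at a=8/3 m (b=L-a=4/3):
  θ_1 = M₀x/EI  [x≤a] = (-15)·(8/5)/200000 = -3/25000 rad
Load 2 — uniform load w=11 kN/m over full span:
  θ_2 = -wx(x²-3Lx+3L²)/(6EI) = -11·(8/5)·((8/5)²-3·4·(8/5)+3·4²)/(6·200000) = -539/1171875 rad
Load 3 — point force P=-10 kN at a=3 m (b=L-a=1):
  θ_3 = -Px(2a-x)/(2EI)  [x≤a] = -(-10)·(8/5)·(2·3-(8/5))/(2·200000) = 11/62500 rad
Superposition: θ = Σ θ_i = -3787/9375000 rad ≈ -0.000404 rad

θ(8/5) = -3787/9375000 rad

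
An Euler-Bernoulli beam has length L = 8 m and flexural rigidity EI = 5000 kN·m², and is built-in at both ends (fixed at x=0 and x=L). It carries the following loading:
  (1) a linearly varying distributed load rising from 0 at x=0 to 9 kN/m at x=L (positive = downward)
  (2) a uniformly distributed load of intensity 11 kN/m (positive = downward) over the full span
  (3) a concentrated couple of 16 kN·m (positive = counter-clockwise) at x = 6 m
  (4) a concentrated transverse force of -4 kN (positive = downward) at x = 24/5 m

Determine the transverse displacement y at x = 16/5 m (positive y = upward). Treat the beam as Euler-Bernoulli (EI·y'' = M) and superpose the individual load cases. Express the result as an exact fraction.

Load 1 — triangular load w₀=9 kN/m (0→w₀ over full span):
  y_1 = -w₀x²(L-x)²(x+2L)/(120LEI) = -9·(16/5)²·(8-(16/5))²·((16/5)+2·8)/(120·8·5000) = -82944/9765625 m
Load 2 — uniform load w=11 kN/m over full span:
  y_2 = -wx²(L-x)²/(24EI) = -11·(16/5)²·(8-(16/5))²/(24·5000) = -8448/390625 m
Load 3 — applied couple M₀=16 kN·m at a=6 m (b=L-a=2):
  y_3 = (R_Ax³/6 - M_Ax²/2)/EI  [x≤a] with R_A=9/4, M_A=5 = ((9/4)·(16/5)³/6 - 5·(16/5)²/2)/5000 = -208/78125 m
Load 4 — point force P=-4 kN at a=24/5 m (b=L-a=16/5):
  y_4 = -Pb²x²(3aL-(3a+b)x)/(6L³EI)  [x≤a] = -(-4)·(16/5)²·(16/5)²·(3·(24/5)·8-(3·(24/5)+(16/5))·(16/5))/(6·8³·5000) = 47104/29296875 m
Superposition: y = Σ y_i = -913328/29296875 m ≈ -0.031175 m

y(16/5) = -913328/29296875 m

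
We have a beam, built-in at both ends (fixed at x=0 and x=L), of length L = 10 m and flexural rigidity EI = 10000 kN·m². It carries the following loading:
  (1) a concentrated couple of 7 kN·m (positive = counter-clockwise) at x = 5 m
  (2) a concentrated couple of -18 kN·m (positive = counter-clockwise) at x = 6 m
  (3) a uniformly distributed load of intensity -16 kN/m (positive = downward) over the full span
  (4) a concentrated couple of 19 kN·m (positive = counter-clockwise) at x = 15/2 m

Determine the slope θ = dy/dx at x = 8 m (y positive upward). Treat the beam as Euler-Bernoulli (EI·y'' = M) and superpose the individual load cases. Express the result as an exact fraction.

θ(8) = -7429/625000 rad

Load 1 — applied couple M₀=7 kN·m at a=5 m (b=L-a=5):
  θ_1 = (R_Ax²/2 - M_Ax - M₀(x-a))/EI  [x>a] with R_A=21/20, M_A=7/4 = ((21/20)·8²/2 - (7/4)·8 - 7·(8-5))/10000 = -7/50000 rad
Load 2 — applied couple M₀=-18 kN·m at a=6 m (b=L-a=4):
  θ_2 = (R_Ax²/2 - M_Ax - M₀(x-a))/EI  [x>a] with R_A=-324/125, M_A=-144/25 = ((-324/125)·8²/2 - (-144/25)·8 - (-18)·(8-6))/10000 = -27/312500 rad
Load 3 — uniform load w=-16 kN/m over full span:
  θ_3 = -wx(L-x)(L-2x)/(12EI) = -(-16)·8·(10-8)·(10-2·8)/(12·10000) = -8/625 rad
Load 4 — applied couple M₀=19 kN·m at a=15/2 m (b=L-a=5/2):
  θ_4 = (R_Ax²/2 - M_Ax - M₀(x-a))/EI  [x>a] with R_A=171/80, M_A=95/16 = ((171/80)·8²/2 - (95/16)·8 - 19·(8-(15/2)))/10000 = 57/50000 rad
Superposition: θ = Σ θ_i = -7429/625000 rad ≈ -0.011886 rad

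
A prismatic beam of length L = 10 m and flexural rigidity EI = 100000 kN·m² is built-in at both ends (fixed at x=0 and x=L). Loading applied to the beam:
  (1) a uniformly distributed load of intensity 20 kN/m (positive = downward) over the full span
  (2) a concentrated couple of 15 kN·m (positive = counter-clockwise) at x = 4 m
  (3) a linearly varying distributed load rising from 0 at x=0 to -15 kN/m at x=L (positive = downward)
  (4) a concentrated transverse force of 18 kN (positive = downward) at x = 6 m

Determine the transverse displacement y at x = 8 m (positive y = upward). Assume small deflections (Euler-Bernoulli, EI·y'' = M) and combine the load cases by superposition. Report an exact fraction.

Load 1 — uniform load w=20 kN/m over full span:
  y_1 = -wx²(L-x)²/(24EI) = -20·8²·(10-8)²/(24·100000) = -4/1875 m
Load 2 — applied couple M₀=15 kN·m at a=4 m (b=L-a=6):
  y_2 = (R_Ax³/6 - M_Ax²/2 - M₀(x-a)²/2)/EI  [x>a] with R_A=54/25, M_A=9/5 = ((54/25)·8³/6 - (9/5)·8²/2 - 15·(8-4)²/2)/100000 = 21/312500 m
Load 3 — triangular load w₀=-15 kN/m (0→w₀ over full span):
  y_3 = -w₀x²(L-x)²(x+2L)/(120LEI) = -(-15)·8²·(10-8)²·(8+2·10)/(120·10·100000) = 14/15625 m
Load 4 — point force P=18 kN at a=6 m (b=L-a=4):
  y_4 = -Pa²(L-x)²(3bL-(3b+a)(L-x))/(6L³EI)  [x>a] = -18·6²·(10-8)²·(3·4·10-(3·4+6)·(10-8))/(6·10³·100000) = -567/1562500 m
Superposition: y = Σ y_i = -3593/2343750 m ≈ -0.001533 m

y(8) = -3593/2343750 m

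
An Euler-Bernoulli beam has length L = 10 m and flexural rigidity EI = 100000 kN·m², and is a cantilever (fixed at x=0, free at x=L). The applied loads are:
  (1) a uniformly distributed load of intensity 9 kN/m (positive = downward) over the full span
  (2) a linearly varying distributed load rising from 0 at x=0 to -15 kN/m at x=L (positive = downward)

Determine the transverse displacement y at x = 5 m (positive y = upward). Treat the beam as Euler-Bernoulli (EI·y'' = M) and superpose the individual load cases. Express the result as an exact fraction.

Load 1 — uniform load w=9 kN/m over full span:
  y_1 = -wx²(x²-4Lx+6L²)/(24EI) = -9·5²·(5²-4·10·5+6·10²)/(24·100000) = -51/1280 m
Load 2 — triangular load w₀=-15 kN/m (0→w₀ over full span):
  y_2 = (w₀Lx³/12-w₀L²x²/6-w₀x⁵/(120L))/EI = ((-15)·10·5³/12-(-15)·10²·5²/6-(-15)·5⁵/(120·10))/100000 = 121/2560 m
Superposition: y = Σ y_i = 19/2560 m ≈ 0.007422 m

y(5) = 19/2560 m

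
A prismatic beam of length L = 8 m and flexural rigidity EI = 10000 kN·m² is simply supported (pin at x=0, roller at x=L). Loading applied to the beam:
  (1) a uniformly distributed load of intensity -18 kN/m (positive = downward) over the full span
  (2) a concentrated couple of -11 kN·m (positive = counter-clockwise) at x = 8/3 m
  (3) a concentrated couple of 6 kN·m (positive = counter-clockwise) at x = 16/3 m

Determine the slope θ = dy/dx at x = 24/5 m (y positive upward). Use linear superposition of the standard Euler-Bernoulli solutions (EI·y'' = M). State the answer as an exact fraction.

θ(24/5) = -7567/703125 rad

Load 1 — uniform load w=-18 kN/m over full span:
  θ_1 = -w(L³-6Lx²+4x³)/(24EI) = -(-18)·(8³-6·8·(24/5)²+4·(24/5)³)/(24·10000) = -888/78125 rad
Load 2 — applied couple M₀=-11 kN·m at a=8/3 m (b=L-a=16/3):
  θ_2 = (M₀x²/(2L)-M₀(x-a)+C₁)/EI  [x>a] with C₁=M₀(3b²-L²)/(6L)=-44/9 = ((-11)·(24/5)²/(2·8)-(-11)·((24/5)-(8/3))+(-44/9))/10000 = 77/281250 rad
Load 3 — applied couple M₀=6 kN·m at a=16/3 m (b=L-a=8/3):
  θ_3 = (M₀x²/(2L)+C₁)/EI  [x≤a] with C₁=M₀(3b²-L²)/(6L)=-16/3 = (6·(24/5)²/(2·8)+(-16/3))/10000 = 31/93750 rad
Superposition: θ = Σ θ_i = -7567/703125 rad ≈ -0.010762 rad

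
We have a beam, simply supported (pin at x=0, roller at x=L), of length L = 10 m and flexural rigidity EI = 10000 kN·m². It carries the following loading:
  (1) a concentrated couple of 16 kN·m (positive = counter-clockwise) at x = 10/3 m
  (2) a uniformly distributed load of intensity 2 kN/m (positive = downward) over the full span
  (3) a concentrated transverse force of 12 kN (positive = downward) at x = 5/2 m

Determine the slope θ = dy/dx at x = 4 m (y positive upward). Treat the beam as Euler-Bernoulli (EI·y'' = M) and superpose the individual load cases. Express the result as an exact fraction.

θ(4) = -7477/3600000 rad

Load 1 — applied couple M₀=16 kN·m at a=10/3 m (b=L-a=20/3):
  θ_1 = (M₀x²/(2L)-M₀(x-a)+C₁)/EI  [x>a] with C₁=M₀(3b²-L²)/(6L)=80/9 = (16·4²/(2·10)-16·(4-(10/3))+(80/9))/10000 = 31/28125 rad
Load 2 — uniform load w=2 kN/m over full span:
  θ_2 = -w(L³-6Lx²+4x³)/(24EI) = -2·(10³-6·10·4²+4·4³)/(24·10000) = -37/15000 rad
Load 3 — point force P=12 kN at a=5/2 m (b=L-a=15/2):
  θ_3 = -Pa(2L²-6Lx+3x²+a²)/(6LEI)  [x>a] = -12·(5/2)·(2·10²-6·10·4+3·4²+(5/2)²)/(6·10·10000) = -57/80000 rad
Superposition: θ = Σ θ_i = -7477/3600000 rad ≈ -0.002077 rad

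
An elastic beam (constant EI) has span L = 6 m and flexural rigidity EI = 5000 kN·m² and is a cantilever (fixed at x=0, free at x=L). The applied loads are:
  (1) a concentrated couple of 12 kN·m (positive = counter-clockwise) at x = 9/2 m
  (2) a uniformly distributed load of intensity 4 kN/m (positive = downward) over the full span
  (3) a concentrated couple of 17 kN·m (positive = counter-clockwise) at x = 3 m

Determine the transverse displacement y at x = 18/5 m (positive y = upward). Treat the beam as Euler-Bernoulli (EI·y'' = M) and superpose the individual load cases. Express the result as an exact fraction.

y(18/5) = -153837/6250000 m

Load 1 — applied couple M₀=12 kN·m at a=9/2 m (b=L-a=3/2):
  y_1 = M₀x²/(2EI)  [x≤a] = 12·(18/5)²/(2·5000) = 243/15625 m
Load 2 — uniform load w=4 kN/m over full span:
  y_2 = -wx²(x²-4Lx+6L²)/(24EI) = -4·(18/5)²·((18/5)²-4·6·(18/5)+6·6²)/(24·5000) = -24057/390625 m
Load 3 — applied couple M₀=17 kN·m at a=3 m (b=L-a=3):
  y_3 = M₀a(2x-a)/(2EI)  [x>a] = 17·3·(2·(18/5)-3)/(2·5000) = 1071/50000 m
Superposition: y = Σ y_i = -153837/6250000 m ≈ -0.024614 m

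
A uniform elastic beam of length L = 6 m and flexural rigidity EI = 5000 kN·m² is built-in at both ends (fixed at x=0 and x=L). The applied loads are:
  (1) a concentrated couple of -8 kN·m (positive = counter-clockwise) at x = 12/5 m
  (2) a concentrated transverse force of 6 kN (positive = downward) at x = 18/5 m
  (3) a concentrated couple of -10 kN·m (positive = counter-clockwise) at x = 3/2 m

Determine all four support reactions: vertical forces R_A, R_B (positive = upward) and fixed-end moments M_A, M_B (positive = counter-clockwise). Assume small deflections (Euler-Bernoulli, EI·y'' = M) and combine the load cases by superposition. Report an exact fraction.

Load 1 — applied couple M₀=-8 kN·m at a=12/5 m (b=L-a=18/5):
  R_A = 6M₀ab/L³ = 6·(-8)·(12/5)·(18/5)/6³ = -48/25 kN
  M_A = M₀b(2a-b)/L² = (-8)·(18/5)·(2·(12/5)-(18/5))/6² = -24/25 kN·m
  R_B = -6M₀ab/L³ = -6·(-8)·(12/5)·(18/5)/6³ = 48/25 kN
  M_B = M₀a(2b-a)/L² = (-8)·(12/5)·(2·(18/5)-(12/5))/6² = -64/25 kN·m
Load 2 — point force P=6 kN at a=18/5 m (b=L-a=12/5):
  R_A = Pb²(3a+b)/L³ = 6·(12/5)²·(3·(18/5)+(12/5))/6³ = 264/125 kN
  M_A = Pab²/L² = 6·(18/5)·(12/5)²/6² = 432/125 kN·m
  R_B = Pa²(a+3b)/L³ = 6·(18/5)²·((18/5)+3·(12/5))/6³ = 486/125 kN
  M_B = -Pa²b/L² = -6·(18/5)²·(12/5)/6² = -648/125 kN·m
Load 3 — applied couple M₀=-10 kN·m at a=3/2 m (b=L-a=9/2):
  R_A = 6M₀ab/L³ = 6·(-10)·(3/2)·(9/2)/6³ = -15/8 kN
  M_A = M₀b(2a-b)/L² = (-10)·(9/2)·(2·(3/2)-(9/2))/6² = 15/8 kN·m
  R_B = -6M₀ab/L³ = -6·(-10)·(3/2)·(9/2)/6³ = 15/8 kN
  M_B = M₀a(2b-a)/L² = (-10)·(3/2)·(2·(9/2)-(3/2))/6² = -25/8 kN·m
Superposition: R_A = -1683/1000 kN, M_A = 4371/1000 kN·m, R_B = 7683/1000 kN, M_B = -10869/1000 kN·m

R_A = -1683/1000 kN, M_A = 4371/1000 kN·m, R_B = 7683/1000 kN, M_B = -10869/1000 kN·m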